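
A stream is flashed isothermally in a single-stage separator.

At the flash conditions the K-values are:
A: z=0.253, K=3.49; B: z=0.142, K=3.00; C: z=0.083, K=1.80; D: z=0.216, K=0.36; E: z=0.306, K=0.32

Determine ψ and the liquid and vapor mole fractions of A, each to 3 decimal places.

ψ = 0.451, x_A = 0.119, y_A = 0.416

Iterate (Newton) starting at ψ = 0.5:
  ψ = 0.500: g = -0.0485, g' = -0.996 → ψ = 0.451
Converged at ψ = 0.451.
Compositions from xᵢ = zᵢ/(1+ψ(Kᵢ−1)), yᵢ = Kᵢxᵢ:
  A: x = 0.119, y = 0.416
  B: x = 0.075, y = 0.224
  C: x = 0.061, y = 0.110
  D: x = 0.304, y = 0.109
  E: x = 0.442, y = 0.141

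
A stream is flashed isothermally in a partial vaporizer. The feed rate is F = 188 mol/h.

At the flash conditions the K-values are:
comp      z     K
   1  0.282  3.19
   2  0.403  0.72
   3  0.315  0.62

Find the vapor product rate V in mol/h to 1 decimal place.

V = 101.2 mol/h

Iterate (Newton) starting at V/F = 0.69:
  V/F = 0.690: g = -0.0562, g' = -0.347 → V/F = 0.528
  V/F = 0.528: g = 0.0043, g' = -0.406 → V/F = 0.538
  V/F = 0.538: g = 0.0000, g' = -0.401 → V/F = 0.539
Converged at V/F = 0.539.
Then V = V/F·F = 0.5385·188 = 101.2 mol/h and L = F − V = 86.8 mol/h.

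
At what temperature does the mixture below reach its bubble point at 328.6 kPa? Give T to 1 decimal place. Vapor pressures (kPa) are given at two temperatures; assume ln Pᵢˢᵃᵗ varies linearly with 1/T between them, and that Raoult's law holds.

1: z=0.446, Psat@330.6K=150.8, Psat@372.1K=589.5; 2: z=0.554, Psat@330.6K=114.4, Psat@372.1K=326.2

Bubble-point temperature: ΣzᵢPᵢˢᵃᵗ(T) = P. Interpolate ln Pᵢˢᵃᵗ = aᵢ + bᵢ/T.
  T = 330.6 K: ΣzᵢPᵢˢᵃᵗ = 130.63 kPa
  T = 372.1 K: ΣzᵢPᵢˢᵃᵗ = 443.63 kPa
  T = 351.4 K: ΣzᵢPᵢˢᵃᵗ = 249.19 kPa
  T = 361.8 K: ΣzᵢPᵢˢᵃᵗ = 335.48 kPa
  T = 356.6 K: ΣzᵢPᵢˢᵃᵗ = 289.71 kPa
  T = 359.2 K: ΣzᵢPᵢˢᵃᵗ = 311.91 kPa
  T = 360.5 K: ΣzᵢPᵢˢᵃᵗ = 323.52 kPa
Interpolating between 360.5 K and 361.8 K gives T ≈ 361.1 K.

T = 361.1 K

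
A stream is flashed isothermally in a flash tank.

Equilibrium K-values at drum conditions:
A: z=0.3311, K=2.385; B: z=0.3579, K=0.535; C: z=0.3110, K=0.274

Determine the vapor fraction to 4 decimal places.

Let ψ = V/F and solve Σ zᵢ(Kᵢ−1)/(1+ψ(Kᵢ−1)) = 0.
g(0) = ΣzᵢKᵢ − 1 = 0.0664 and g(1) = 1 − Σzᵢ/Kᵢ = -0.9428, so a root lies in (0, 1).
Newton–Raphson from ψ = 0.34:
  ψ = 0.3400: g = -0.18570, g' = -0.6917 → ψ = 0.0715
  ψ = 0.0715: g = 0.00693, g' = -0.7909 → ψ = 0.0803
Converged at ψ = 0.0803.

ψ = 0.0803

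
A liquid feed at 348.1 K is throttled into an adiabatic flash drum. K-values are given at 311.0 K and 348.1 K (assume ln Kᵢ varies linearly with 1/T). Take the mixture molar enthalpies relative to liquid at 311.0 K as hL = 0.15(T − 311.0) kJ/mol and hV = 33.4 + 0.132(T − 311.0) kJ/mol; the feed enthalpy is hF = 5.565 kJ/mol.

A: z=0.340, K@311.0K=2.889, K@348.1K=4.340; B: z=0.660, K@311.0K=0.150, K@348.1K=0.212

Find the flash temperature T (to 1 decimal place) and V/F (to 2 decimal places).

T = 321.7 K, V/F = 0.12

Adiabatic flash: solve Rachford–Rice at each trial T, then check hF = ψ·hV(T) + (1−ψ)·hL(T).
  T = 311.0 K: K = (2.889, 0.150), RR gives ψ = 0.051, H_out = 1.690 kJ/mol
  T = 348.1 K: K = (4.340, 0.212), RR gives ψ = 0.234, H_out = 13.220 kJ/mol
  T = 329.6 K: K = (3.584, 0.180), RR gives ψ = 0.159, H_out = 8.056 kJ/mol
  T = 320.3 K: K = (3.228, 0.165), RR gives ψ = 0.111, H_out = 5.078 kJ/mol
  T = 325.0 K: K = (3.406, 0.173), RR gives ψ = 0.137, H_out = 6.625 kJ/mol
  T = 322.6 K: K = (3.314, 0.169), RR gives ψ = 0.124, H_out = 5.847 kJ/mol
  T = 321.5 K: K = (3.273, 0.167), RR gives ψ = 0.118, H_out = 5.482 kJ/mol
  T = 322.1 K: K = (3.295, 0.168), RR gives ψ = 0.121, H_out = 5.682 kJ/mol
Linear interpolation between T = 321.5 (H_out = 5.482) and T = 322.1 (H_out = 5.682) on hF = 5.565 gives T ≈ 321.7 K, at which ψ = 0.12.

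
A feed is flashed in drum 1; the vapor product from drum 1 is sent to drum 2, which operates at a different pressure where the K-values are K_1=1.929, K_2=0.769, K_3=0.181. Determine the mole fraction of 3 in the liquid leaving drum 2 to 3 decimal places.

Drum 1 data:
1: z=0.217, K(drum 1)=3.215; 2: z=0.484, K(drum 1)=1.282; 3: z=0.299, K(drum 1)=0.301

x_3 (drum 2) = 0.163

Drum 1:
Let ψ₁ = V/F and solve Σ zᵢ(Kᵢ−1)/(1+ψ₁(Kᵢ−1)) = 0.
Feasibility: ΣzᵢKᵢ = 1.408, Σzᵢ/Kᵢ = 1.438 — both > 1, two phases present.
Newton iteration, ψ₁⁰ = 0.5:
  ψ₁ = 0.500: g = 0.0264, g' = -0.615 → ψ₁ = 0.543
Converged at ψ₁ = 0.543.
Drum-1 compositions:
  1: x = 0.099, y = 0.317
  2: x = 0.420, y = 0.538
  3: x = 0.482, y = 0.145
Drum-2 feed = drum-1 vapor: z₂ = (0.3169, 0.5382, 0.1450).
Drum 2:
Newton–Raphson from ψ₂ = 0.5:
  ψ₂ = 0.500: g = -0.1406, g' = -0.443 → ψ₂ = 0.183
  ψ₂ = 0.183: g = -0.0177, g' = -0.366 → ψ₂ = 0.134
Converged at ψ₂ = 0.134.
  1: x = 0.282, y = 0.543
  2: x = 0.555, y = 0.427
  3: x = 0.163, y = 0.029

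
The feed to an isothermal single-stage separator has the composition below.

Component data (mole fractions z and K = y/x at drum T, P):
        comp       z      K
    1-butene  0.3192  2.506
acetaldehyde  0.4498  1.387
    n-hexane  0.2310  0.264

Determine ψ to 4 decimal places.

ψ = 0.7265

Let ψ = V/F and solve Σ zᵢ(Kᵢ−1)/(1+ψ(Kᵢ−1)) = 0.
Check two-phase: ΣzᵢKᵢ = 1.4848 > 1 and Σzᵢ/Kᵢ = 1.3267 > 1, so g(0) = 0.4848 > 0 and g(1) = -0.3267 < 0.
Newton–Raphson from ψ = 0.5:
  ψ = 0.5000: g = 0.15106, g' = -0.5962 → ψ = 0.7534
  ψ = 0.7534: g = -0.02165, g' = -0.8297 → ψ = 0.7273
  ψ = 0.7273: g = -0.00059, g' = -0.7854 → ψ = 0.7265
Converged at ψ = 0.7265.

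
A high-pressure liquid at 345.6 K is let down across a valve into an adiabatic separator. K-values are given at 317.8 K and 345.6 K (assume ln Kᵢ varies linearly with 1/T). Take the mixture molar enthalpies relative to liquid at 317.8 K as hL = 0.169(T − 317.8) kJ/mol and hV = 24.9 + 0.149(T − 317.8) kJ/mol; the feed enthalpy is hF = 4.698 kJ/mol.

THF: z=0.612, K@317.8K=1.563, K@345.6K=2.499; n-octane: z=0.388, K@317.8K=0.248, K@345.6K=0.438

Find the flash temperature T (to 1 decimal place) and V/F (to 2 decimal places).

T = 319.2 K, V/F = 0.18

Adiabatic flash: solve Rachford–Rice at each trial T, then check hF = ψ·hV(T) + (1−ψ)·hL(T).
  T = 317.8 K: K = (1.563, 0.248), RR gives ψ = 0.125, H_out = 3.104 kJ/mol
  T = 345.6 K: K = (2.499, 0.438), RR gives ψ = 0.830, H_out = 24.907 kJ/mol
  T = 331.7 K: K = (1.996, 0.334), RR gives ψ = 0.529, H_out = 15.366 kJ/mol
  T = 324.8 K: K = (1.772, 0.289), RR gives ψ = 0.358, H_out = 10.053 kJ/mol
  T = 321.3 K: K = (1.666, 0.268), RR gives ψ = 0.253, H_out = 6.872 kJ/mol
  T = 319.6 K: K = (1.615, 0.258), RR gives ψ = 0.194, H_out = 5.133 kJ/mol
Linear interpolation between T = 317.8 (H_out = 3.104) and T = 319.6 (H_out = 5.133) on hF = 4.698 gives T ≈ 319.2 K, at which ψ = 0.18.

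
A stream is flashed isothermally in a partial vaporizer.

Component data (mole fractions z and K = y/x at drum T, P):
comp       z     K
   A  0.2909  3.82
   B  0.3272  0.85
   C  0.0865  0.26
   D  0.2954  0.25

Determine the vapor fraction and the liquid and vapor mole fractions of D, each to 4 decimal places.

ψ = 0.3242, x_D = 0.3903, y_D = 0.0976

Rachford–Rice: g(ψ) = Σ zᵢ(Kᵢ−1)/(1+ψ(Kᵢ−1)) = 0.
g(0) = ΣzᵢKᵢ − 1 = 0.4857 and g(1) = 1 − Σzᵢ/Kᵢ = -0.9754, so a root lies in (0, 1).
Newton iteration, ψ⁰ = 0.5:
  ψ = 0.5000: g = -0.16875, g' = -0.9516 → ψ = 0.3227
  ψ = 0.3227: g = 0.00157, g' = -1.0132 → ψ = 0.3242
Converged at ψ = 0.3242.
Compositions from xᵢ = zᵢ/(1+ψ(Kᵢ−1)), yᵢ = Kᵢxᵢ:
  A: x = 0.1520, y = 0.5805
  B: x = 0.3439, y = 0.2923
  C: x = 0.1138, y = 0.0296
  D: x = 0.3903, y = 0.0976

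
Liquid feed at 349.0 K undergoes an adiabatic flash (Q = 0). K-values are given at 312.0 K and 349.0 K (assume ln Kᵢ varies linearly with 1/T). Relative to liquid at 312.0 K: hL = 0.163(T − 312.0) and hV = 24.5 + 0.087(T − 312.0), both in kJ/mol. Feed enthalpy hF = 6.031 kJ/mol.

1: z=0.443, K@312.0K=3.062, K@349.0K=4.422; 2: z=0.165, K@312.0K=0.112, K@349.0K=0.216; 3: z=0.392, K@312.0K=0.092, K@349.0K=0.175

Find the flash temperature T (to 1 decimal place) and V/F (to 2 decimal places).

Adiabatic flash: solve Rachford–Rice at each trial T, then check hF = ψ·hV(T) + (1−ψ)·hL(T).
  T = 312.0 K: K = (3.062, 0.112, 0.092), RR gives ψ = 0.221, H_out = 5.413 kJ/mol
  T = 349.0 K: K = (4.422, 0.216, 0.175), RR gives ψ = 0.382, H_out = 14.318 kJ/mol
  T = 330.5 K: K = (3.718, 0.158, 0.129), RR gives ψ = 0.309, H_out = 10.148 kJ/mol
  T = 321.2 K: K = (3.382, 0.134, 0.109), RR gives ψ = 0.268, H_out = 7.869 kJ/mol
  T = 316.6 K: K = (3.220, 0.123, 0.100), RR gives ψ = 0.245, H_out = 6.671 kJ/mol
  T = 314.3 K: K = (3.141, 0.117, 0.096), RR gives ψ = 0.233, H_out = 6.051 kJ/mol
Linear interpolation between T = 312.0 (H_out = 5.413) and T = 314.3 (H_out = 6.051) on hF = 6.031 gives T ≈ 314.2 K, at which ψ = 0.23.

T = 314.2 K, V/F = 0.23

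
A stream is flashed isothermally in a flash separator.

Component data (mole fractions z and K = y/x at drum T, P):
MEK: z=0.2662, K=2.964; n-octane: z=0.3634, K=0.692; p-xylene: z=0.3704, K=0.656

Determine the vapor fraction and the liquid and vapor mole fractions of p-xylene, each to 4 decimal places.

ψ = 0.4421, x_p-xylene = 0.4368, y_p-xylene = 0.2866

Rachford–Rice: g(ψ) = Σ zᵢ(Kᵢ−1)/(1+ψ(Kᵢ−1)) = 0.
Feasibility: ΣzᵢKᵢ = 1.2835, Σzᵢ/Kᵢ = 1.1796 — both > 1, two phases present.
Newton iteration, ψ⁰ = 0.38:
  ψ = 0.3800: g = 0.02604, g' = -0.4389 → ψ = 0.4393
  ψ = 0.4393: g = 0.00111, g' = -0.4028 → ψ = 0.4421
Converged at ψ = 0.4421.
Compositions from xᵢ = zᵢ/(1+ψ(Kᵢ−1)), yᵢ = Kᵢxᵢ:
  MEK: x = 0.1425, y = 0.4223
  n-octane: x = 0.4207, y = 0.2911
  p-xylene: x = 0.4368, y = 0.2866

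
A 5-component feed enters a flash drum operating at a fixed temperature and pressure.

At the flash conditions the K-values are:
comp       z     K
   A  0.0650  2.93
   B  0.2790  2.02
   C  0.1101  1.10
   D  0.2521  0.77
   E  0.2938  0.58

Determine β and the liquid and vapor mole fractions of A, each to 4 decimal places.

β = 0.6470, x_A = 0.0289, y_A = 0.0847

Rachford–Rice: g(β) = Σ zᵢ(Kᵢ−1)/(1+β(Kᵢ−1)) = 0.
g(0) = ΣzᵢKᵢ − 1 = 0.2397 and g(1) = 1 − Σzᵢ/Kᵢ = -0.0943, so a root lies in (0, 1).
Iterate (Newton) starting at β = 0.5:
  β = 0.5000: g = 0.04108, g' = -0.2911 → β = 0.6411
  β = 0.6411: g = 0.00160, g' = -0.2709 → β = 0.6470
Converged at β = 0.6470.
Compositions from xᵢ = zᵢ/(1+β(Kᵢ−1)), yᵢ = Kᵢxᵢ:
  A: x = 0.0289, y = 0.0847
  B: x = 0.1681, y = 0.3395
  C: x = 0.1034, y = 0.1137
  D: x = 0.2962, y = 0.2281
  E: x = 0.4034, y = 0.2340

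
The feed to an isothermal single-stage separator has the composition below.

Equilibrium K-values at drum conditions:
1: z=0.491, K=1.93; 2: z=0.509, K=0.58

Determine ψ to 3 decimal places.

ψ = 0.622

Let ψ = V/F and solve Σ zᵢ(Kᵢ−1)/(1+ψ(Kᵢ−1)) = 0.
g(0) = ΣzᵢKᵢ − 1 = 0.243 and g(1) = 1 − Σzᵢ/Kᵢ = -0.132, so a root lies in (0, 1).
Binary case is linear: z₁(K₁−1)(1+ψ(K₂−1)) + z₂(K₂−1)(1+ψ(K₁−1)) = 0
⇒ ψ = [z₁(K₁−1)+z₂(K₂−1)] / [−(K₁−1)(K₂−1)] = 0.2428/0.3906 = 0.622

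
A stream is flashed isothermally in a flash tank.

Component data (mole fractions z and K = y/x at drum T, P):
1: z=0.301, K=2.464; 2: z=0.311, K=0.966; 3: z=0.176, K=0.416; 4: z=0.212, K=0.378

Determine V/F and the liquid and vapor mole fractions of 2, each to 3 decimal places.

V/F = 0.317, x_2 = 0.314, y_2 = 0.304

Rachford–Rice: g(V/F) = Σ zᵢ(Kᵢ−1)/(1+V/F(Kᵢ−1)) = 0.
g(0) = ΣzᵢKᵢ − 1 = 0.195 and g(1) = 1 − Σzᵢ/Kᵢ = -0.428, so a root lies in (0, 1).
Newton iteration, V/F⁰ = 0.5:
  V/F = 0.500: g = -0.0929, g' = -0.508 → V/F = 0.317
Converged at V/F = 0.317.
Compositions from xᵢ = zᵢ/(1+V/F(Kᵢ−1)), yᵢ = Kᵢxᵢ:
  1: x = 0.206, y = 0.507
  2: x = 0.314, y = 0.304
  3: x = 0.216, y = 0.090
  4: x = 0.264, y = 0.100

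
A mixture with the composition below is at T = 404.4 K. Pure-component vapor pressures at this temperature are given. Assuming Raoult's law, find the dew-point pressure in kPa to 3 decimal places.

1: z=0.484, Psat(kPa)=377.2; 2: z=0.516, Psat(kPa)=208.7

At the dew point ψ → 1, so Σzᵢ/Kᵢ = 1 with Kᵢ = Pᵢˢᵃᵗ/P ⇒ 1/P = Σzᵢ/Pᵢˢᵃᵗ.
1/P = 0.484/377.2 + 0.516/208.7 = 0.003756 ⇒ P = 266.270 kPa

Pdew = 266.270 kPa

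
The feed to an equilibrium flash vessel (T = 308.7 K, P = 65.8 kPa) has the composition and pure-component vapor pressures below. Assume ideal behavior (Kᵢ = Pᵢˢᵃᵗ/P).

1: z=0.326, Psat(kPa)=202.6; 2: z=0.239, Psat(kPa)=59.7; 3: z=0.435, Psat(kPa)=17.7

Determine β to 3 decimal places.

β = 0.286

Raoult's law: Kᵢ = Pᵢˢᵃᵗ/P = Pᵢˢᵃᵗ/65.8.
  K_1 = 202.6/65.8 = 3.07903, K_2 = 59.7/65.8 = 0.90729, K_3 = 17.7/65.8 = 0.26900
Let β = V/F and solve Σ zᵢ(Kᵢ−1)/(1+β(Kᵢ−1)) = 0.
Check two-phase: ΣzᵢKᵢ = 1.338 > 1 and Σzᵢ/Kᵢ = 1.986 > 1, so g(0) = 0.338 > 0 and g(1) = -0.986 < 0.
Newton iteration, β⁰ = 0.5:
  β = 0.500: g = -0.1921, g' = -0.918 → β = 0.291
  β = 0.291: g = -0.0043, g' = -0.924 → β = 0.286
Converged at β = 0.286.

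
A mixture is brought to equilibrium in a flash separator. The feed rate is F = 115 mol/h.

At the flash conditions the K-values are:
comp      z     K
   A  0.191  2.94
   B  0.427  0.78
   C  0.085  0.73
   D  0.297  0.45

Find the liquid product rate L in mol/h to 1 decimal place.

Let ψ = V/F and solve Σ zᵢ(Kᵢ−1)/(1+ψ(Kᵢ−1)) = 0.
Feasibility: ΣzᵢKᵢ = 1.090, Σzᵢ/Kᵢ = 1.389 — both > 1, two phases present.
Newton–Raphson from ψ = 0.57:
  ψ = 0.570: g = -0.1965, g' = -0.388 → ψ = 0.064
  ψ = 0.064: g = 0.0416, g' = -0.693 → ψ = 0.124
  ψ = 0.124: g = 0.0030, g' = -0.599 → ψ = 0.129
Converged at ψ = 0.129.
Then V = ψ·F = 0.1291·115 = 14.9 mol/h and L = F − V = 100.1 mol/h.

L = 100.1 mol/h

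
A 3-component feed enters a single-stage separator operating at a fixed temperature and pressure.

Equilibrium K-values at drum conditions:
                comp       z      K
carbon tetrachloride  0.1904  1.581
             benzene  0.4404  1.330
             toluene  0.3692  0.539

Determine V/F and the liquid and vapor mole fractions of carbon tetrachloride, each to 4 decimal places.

Material balance + equilibrium reduce to Σ zᵢ(Kᵢ−1)/(1+V/F(Kᵢ−1)) = 0.
Check two-phase: ΣzᵢKᵢ = 1.0858 > 1 and Σzᵢ/Kᵢ = 1.1365 > 1, so g(0) = 0.0858 > 0 and g(1) = -0.1365 < 0.
Newton iteration, V/F⁰ = 0.36:
  V/F = 0.3600: g = 0.01732, g' = -0.1951 → V/F = 0.4488
  V/F = 0.4488: g = -0.00027, g' = -0.2016 → V/F = 0.4474
Converged at V/F = 0.4474.
Compositions from xᵢ = zᵢ/(1+V/F(Kᵢ−1)), yᵢ = Kᵢxᵢ:
  carbon tetrachloride: x = 0.1511, y = 0.2389
  benzene: x = 0.3837, y = 0.5104
  toluene: x = 0.4651, y = 0.2507

V/F = 0.4474, x_carbon tetrachloride = 0.1511, y_carbon tetrachloride = 0.2389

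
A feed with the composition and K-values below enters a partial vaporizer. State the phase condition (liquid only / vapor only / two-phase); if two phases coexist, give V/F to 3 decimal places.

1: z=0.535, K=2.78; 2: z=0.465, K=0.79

ΣzᵢKᵢ = 1.855; Σzᵢ/Kᵢ = 0.781.
Since Σzᵢ/Kᵢ < 1 the mixture is above its dew point — single vapor phase.

vapor only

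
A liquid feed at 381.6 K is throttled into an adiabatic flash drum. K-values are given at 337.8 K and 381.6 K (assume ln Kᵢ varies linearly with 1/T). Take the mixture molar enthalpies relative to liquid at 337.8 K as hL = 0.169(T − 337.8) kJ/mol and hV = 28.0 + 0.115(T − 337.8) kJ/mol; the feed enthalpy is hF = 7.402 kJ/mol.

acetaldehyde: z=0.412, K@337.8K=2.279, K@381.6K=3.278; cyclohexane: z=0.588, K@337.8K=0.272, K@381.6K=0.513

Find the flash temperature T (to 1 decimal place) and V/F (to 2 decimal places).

T = 347.6 K, V/F = 0.21

Adiabatic flash: solve Rachford–Rice at each trial T, then check hF = ψ·hV(T) + (1−ψ)·hL(T).
  T = 337.8 K: K = (2.279, 0.272), RR gives ψ = 0.106, H_out = 2.974 kJ/mol
  T = 381.6 K: K = (3.278, 0.513), RR gives ψ = 0.588, H_out = 22.472 kJ/mol
  T = 359.7 K: K = (2.764, 0.381), RR gives ψ = 0.332, H_out = 12.605 kJ/mol
  T = 348.8 K: K = (2.518, 0.324), RR gives ψ = 0.222, H_out = 7.944 kJ/mol
  T = 343.3 K: K = (2.398, 0.297), RR gives ψ = 0.165, H_out = 5.514 kJ/mol
  T = 346.1 K: K = (2.459, 0.311), RR gives ψ = 0.195, H_out = 6.762 kJ/mol
  T = 347.5 K: K = (2.490, 0.317), RR gives ψ = 0.209, H_out = 7.377 kJ/mol
Linear interpolation between T = 347.5 (H_out = 7.377) and T = 348.8 (H_out = 7.944) on hF = 7.402 gives T ≈ 347.6 K, at which ψ = 0.21.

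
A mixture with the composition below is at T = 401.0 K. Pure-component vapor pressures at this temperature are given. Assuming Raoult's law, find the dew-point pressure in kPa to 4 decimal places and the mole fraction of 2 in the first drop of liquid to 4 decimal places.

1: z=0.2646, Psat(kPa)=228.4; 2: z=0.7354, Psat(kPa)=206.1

At the dew point ψ → 1, so Σzᵢ/Kᵢ = 1 with Kᵢ = Pᵢˢᵃᵗ/P ⇒ 1/P = Σzᵢ/Pᵢˢᵃᵗ.
1/P = 0.2646/228.4 + 0.7354/206.1 = 0.0047267 ⇒ P = 211.5657 kPa
xᵢ = zᵢP/Pᵢˢᵃᵗ ⇒ x_2 = 0.7354·211.5657/206.1 = 0.7549

Pdew = 211.5657 kPa, x_2 = 0.7549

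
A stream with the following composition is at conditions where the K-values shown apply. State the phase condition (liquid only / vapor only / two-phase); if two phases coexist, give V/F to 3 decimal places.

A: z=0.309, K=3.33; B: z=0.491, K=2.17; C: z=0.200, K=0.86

ΣzᵢKᵢ = 2.266; Σzᵢ/Kᵢ = 0.552.
Since Σzᵢ/Kᵢ < 1 the mixture is above its dew point — single vapor phase.

vapor only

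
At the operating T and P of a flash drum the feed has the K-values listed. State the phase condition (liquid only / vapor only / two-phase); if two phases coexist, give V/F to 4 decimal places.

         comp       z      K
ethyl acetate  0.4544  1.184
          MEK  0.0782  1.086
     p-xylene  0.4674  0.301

ΣzᵢKᵢ = 0.7636; Σzᵢ/Kᵢ = 2.0086.
Since ΣzᵢKᵢ < 1 the mixture is below its bubble point — single liquid phase.

liquid only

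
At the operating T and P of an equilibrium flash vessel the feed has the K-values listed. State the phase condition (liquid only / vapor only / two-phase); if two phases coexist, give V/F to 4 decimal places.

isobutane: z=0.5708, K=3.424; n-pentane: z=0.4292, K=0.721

ΣzᵢKᵢ = 2.2639; Σzᵢ/Kᵢ = 0.7620.
Since Σzᵢ/Kᵢ < 1 the mixture is above its dew point — single vapor phase.

vapor only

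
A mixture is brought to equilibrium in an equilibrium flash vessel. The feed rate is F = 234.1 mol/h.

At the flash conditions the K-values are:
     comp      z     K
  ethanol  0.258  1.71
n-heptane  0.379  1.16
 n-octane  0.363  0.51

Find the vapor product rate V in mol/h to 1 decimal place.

V = 70.6 mol/h

Material balance + equilibrium reduce to Σ zᵢ(Kᵢ−1)/(1+V/F(Kᵢ−1)) = 0.
Check two-phase: ΣzᵢKᵢ = 1.066 > 1 and Σzᵢ/Kᵢ = 1.189 > 1, so g(0) = 0.066 > 0 and g(1) = -0.189 < 0.
Newton iteration, V/F⁰ = 0.5:
  V/F = 0.500: g = -0.0443, g' = -0.232 → V/F = 0.309
  V/F = 0.309: g = -0.0017, g' = -0.217 → V/F = 0.302
Converged at V/F = 0.302.
Then V = V/F·F = 0.3016·234.1 = 70.6 mol/h and L = F − V = 163.5 mol/h.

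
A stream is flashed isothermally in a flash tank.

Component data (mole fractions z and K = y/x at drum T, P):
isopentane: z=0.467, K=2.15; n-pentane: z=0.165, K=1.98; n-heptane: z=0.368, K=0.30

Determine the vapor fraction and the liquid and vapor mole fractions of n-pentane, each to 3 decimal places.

Rachford–Rice: g(ψ) = Σ zᵢ(Kᵢ−1)/(1+ψ(Kᵢ−1)) = 0.
Check two-phase: ΣzᵢKᵢ = 1.441 > 1 and Σzᵢ/Kᵢ = 1.527 > 1, so g(0) = 0.441 > 0 and g(1) = -0.527 < 0.
Newton iteration, ψ⁰ = 0.34:
  ψ = 0.340: g = 0.1693, g' = -0.719 → ψ = 0.576
  ψ = 0.576: g = -0.0048, g' = -0.794 → ψ = 0.569
Converged at ψ = 0.569.
Compositions from xᵢ = zᵢ/(1+ψ(Kᵢ−1)), yᵢ = Kᵢxᵢ:
  isopentane: x = 0.282, y = 0.607
  n-pentane: x = 0.106, y = 0.210
  n-heptane: x = 0.612, y = 0.184

ψ = 0.569, x_n-pentane = 0.106, y_n-pentane = 0.210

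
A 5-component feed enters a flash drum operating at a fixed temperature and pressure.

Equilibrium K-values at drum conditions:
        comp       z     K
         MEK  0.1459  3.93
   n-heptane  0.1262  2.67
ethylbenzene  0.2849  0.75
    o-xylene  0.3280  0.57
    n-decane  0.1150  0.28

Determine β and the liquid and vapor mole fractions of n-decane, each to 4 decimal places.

β = 0.3339, x_n-decane = 0.1514, y_n-decane = 0.0424

Material balance + equilibrium reduce to Σ zᵢ(Kᵢ−1)/(1+β(Kᵢ−1)) = 0.
Feasibility: ΣzᵢKᵢ = 1.3432, Σzᵢ/Kᵢ = 1.4504 — both > 1, two phases present.
Iterate (Newton) starting at β = 0.5:
  β = 0.5000: g = -0.10217, g' = -0.5779 → β = 0.3232
  β = 0.3232: g = 0.00724, g' = -0.6830 → β = 0.3338
  β = 0.3338: g = 0.00006, g' = -0.6724 → β = 0.3339
Converged at β = 0.3339.
Compositions from xᵢ = zᵢ/(1+β(Kᵢ−1)), yᵢ = Kᵢxᵢ:
  MEK: x = 0.0738, y = 0.2898
  n-heptane: x = 0.0810, y = 0.2163
  ethylbenzene: x = 0.3108, y = 0.2331
  o-xylene: x = 0.3830, y = 0.2183
  n-decane: x = 0.1514, y = 0.0424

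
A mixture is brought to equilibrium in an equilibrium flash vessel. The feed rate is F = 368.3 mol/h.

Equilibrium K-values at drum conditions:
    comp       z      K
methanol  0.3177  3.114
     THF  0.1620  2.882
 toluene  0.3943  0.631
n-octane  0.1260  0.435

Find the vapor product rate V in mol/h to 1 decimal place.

V = 318.9 mol/h

Material balance + equilibrium reduce to Σ zᵢ(Kᵢ−1)/(1+β(Kᵢ−1)) = 0.
Check two-phase: ΣzᵢKᵢ = 1.7598 > 1 and Σzᵢ/Kᵢ = 1.0728 > 1, so g(0) = 0.7598 > 0 and g(1) = -0.0728 < 0.
Iterate (Newton) starting at β = 0.55:
  β = 0.5500: g = 0.17453, g' = -0.6113 → β = 0.8355
  β = 0.8355: g = 0.01611, g' = -0.5288 → β = 0.8660
Converged at β = 0.8660.
Then V = β·F = 0.8660·368.3 = 318.9 mol/h and L = F − V = 49.4 mol/h.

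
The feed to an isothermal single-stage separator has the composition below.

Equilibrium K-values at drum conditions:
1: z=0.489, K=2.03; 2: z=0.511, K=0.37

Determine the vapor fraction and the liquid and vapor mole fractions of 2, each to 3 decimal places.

ψ = 0.280, x_2 = 0.620, y_2 = 0.230

Binary case is linear: z₁(K₁−1)(1+ψ(K₂−1)) + z₂(K₂−1)(1+ψ(K₁−1)) = 0
⇒ ψ = [z₁(K₁−1)+z₂(K₂−1)] / [−(K₁−1)(K₂−1)] = 0.1817/0.6489 = 0.280
Compositions from xᵢ = zᵢ/(1+ψ(Kᵢ−1)), yᵢ = Kᵢxᵢ:
  1: x = 0.380, y = 0.770
  2: x = 0.620, y = 0.230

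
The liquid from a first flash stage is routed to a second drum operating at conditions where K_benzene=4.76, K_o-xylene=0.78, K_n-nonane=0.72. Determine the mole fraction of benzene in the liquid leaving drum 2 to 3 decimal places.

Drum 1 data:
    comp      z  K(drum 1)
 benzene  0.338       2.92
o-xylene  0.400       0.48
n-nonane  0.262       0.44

Drum 1:
Let ψ₁ = V/F and solve Σ zᵢ(Kᵢ−1)/(1+ψ₁(Kᵢ−1)) = 0.
Check two-phase: ΣzᵢKᵢ = 1.294 > 1 and Σzᵢ/Kᵢ = 1.545 > 1, so g(0) = 0.294 > 0 and g(1) = -0.545 < 0.
Newton–Raphson from ψ₁ = 0.5:
  ψ₁ = 0.500: g = -0.1538, g' = -0.680 → ψ₁ = 0.274
  ψ₁ = 0.274: g = 0.0094, g' = -0.797 → ψ₁ = 0.286
Converged at ψ₁ = 0.286.
Drum-1 compositions:
  benzene: x = 0.218, y = 0.637
  o-xylene: x = 0.470, y = 0.226
  n-nonane: x = 0.312, y = 0.137
Drum-2 feed = drum-1 liquid: z₂ = (0.2182, 0.4698, 0.3119).
Drum 2:
Iterate (Newton) starting at ψ₂ = 0.38:
  ψ₂ = 0.380: g = 0.1273, g' = -0.581 → ψ₂ = 0.599
  ψ₂ = 0.599: g = 0.0282, g' = -0.357 → ψ₂ = 0.678
  ψ₂ = 0.678: g = 0.0018, g' = -0.313 → ψ₂ = 0.684
Converged at ψ₂ = 0.684.
  benzene: x = 0.061, y = 0.291
  o-xylene: x = 0.553, y = 0.431
  n-nonane: x = 0.386, y = 0.278

x_benzene (drum 2) = 0.061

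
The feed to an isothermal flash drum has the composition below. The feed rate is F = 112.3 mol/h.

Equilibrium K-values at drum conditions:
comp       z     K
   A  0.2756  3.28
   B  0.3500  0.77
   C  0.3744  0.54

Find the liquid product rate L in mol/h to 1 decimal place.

Rachford–Rice: g(ψ) = Σ zᵢ(Kᵢ−1)/(1+ψ(Kᵢ−1)) = 0.
g(0) = ΣzᵢKᵢ − 1 = 0.3756 and g(1) = 1 − Σzᵢ/Kᵢ = -0.2319, so a root lies in (0, 1).
Iterate (Newton) starting at ψ = 0.42:
  ψ = 0.4200: g = 0.01842, g' = -0.5182 → ψ = 0.4555
  ψ = 0.4555: g = 0.00043, g' = -0.4946 → ψ = 0.4564
Converged at ψ = 0.4564.
Then V = ψ·F = 0.4564·112.3 = 51.3 mol/h and L = F − V = 61.0 mol/h.

L = 61.0 mol/h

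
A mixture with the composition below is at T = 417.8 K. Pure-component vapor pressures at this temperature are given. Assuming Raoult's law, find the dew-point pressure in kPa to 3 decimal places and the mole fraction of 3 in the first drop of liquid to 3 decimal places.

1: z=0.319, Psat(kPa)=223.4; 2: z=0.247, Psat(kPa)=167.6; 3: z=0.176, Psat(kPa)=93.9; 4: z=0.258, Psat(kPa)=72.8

At the dew point ψ → 1, so Σzᵢ/Kᵢ = 1 with Kᵢ = Pᵢˢᵃᵗ/P ⇒ 1/P = Σzᵢ/Pᵢˢᵃᵗ.
1/P = 0.319/223.4 + 0.247/167.6 + 0.176/93.9 + 0.258/72.8 = 0.008320 ⇒ P = 120.193 kPa
xᵢ = zᵢP/Pᵢˢᵃᵗ ⇒ x_3 = 0.176·120.193/93.9 = 0.225

Pdew = 120.193 kPa, x_3 = 0.225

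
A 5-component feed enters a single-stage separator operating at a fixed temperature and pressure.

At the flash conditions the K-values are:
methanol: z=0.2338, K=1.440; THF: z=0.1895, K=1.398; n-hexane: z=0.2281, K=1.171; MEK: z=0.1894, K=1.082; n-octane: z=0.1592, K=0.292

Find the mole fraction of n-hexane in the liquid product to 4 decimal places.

x_n-hexane = 0.2073

Rachford–Rice: g(V/F) = Σ zᵢ(Kᵢ−1)/(1+V/F(Kᵢ−1)) = 0.
Feasibility: ΣzᵢKᵢ = 1.1201, Σzᵢ/Kᵢ = 1.2130 — both > 1, two phases present.
Newton–Raphson from V/F = 0.5:
  V/F = 0.5000: g = 0.02360, g' = -0.2494 → V/F = 0.5946
  V/F = 0.5946: g = -0.00193, g' = -0.2928 → V/F = 0.5880
Converged at V/F = 0.5880.
Compositions from xᵢ = zᵢ/(1+V/F(Kᵢ−1)), yᵢ = Kᵢxᵢ:
  methanol: x = 0.1857, y = 0.2675
  THF: x = 0.1536, y = 0.2147
  n-hexane: x = 0.2073, y = 0.2427
  MEK: x = 0.1807, y = 0.1955
  n-octane: x = 0.2727, y = 0.0796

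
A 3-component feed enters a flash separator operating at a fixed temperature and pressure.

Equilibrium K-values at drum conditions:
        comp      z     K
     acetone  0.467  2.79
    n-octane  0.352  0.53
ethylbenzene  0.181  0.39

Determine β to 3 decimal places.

Rachford–Rice: g(β) = Σ zᵢ(Kᵢ−1)/(1+β(Kᵢ−1)) = 0.
Check two-phase: ΣzᵢKᵢ = 1.560 > 1 and Σzᵢ/Kᵢ = 1.296 > 1, so g(0) = 0.560 > 0 and g(1) = -0.296 < 0.
Iterate (Newton) starting at β = 0.68:
  β = 0.680: g = -0.0548, g' = -0.669 → β = 0.598
Converged at β = 0.598.

β = 0.598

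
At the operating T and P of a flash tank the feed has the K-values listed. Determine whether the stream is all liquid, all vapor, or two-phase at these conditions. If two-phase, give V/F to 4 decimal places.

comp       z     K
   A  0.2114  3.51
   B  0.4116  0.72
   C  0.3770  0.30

two-phase, V/F = 0.1204

ΣzᵢKᵢ = 1.1515; Σzᵢ/Kᵢ = 1.8886.
Both exceed 1, so a two-phase solution exists.
Rachford–Rice: g(ψ) = Σ zᵢ(Kᵢ−1)/(1+ψ(Kᵢ−1)) = 0.
Newton–Raphson from ψ = 0.53:
  ψ = 0.5300: g = -0.32718, g' = -0.7567 → ψ = 0.0976
  ψ = 0.0976: g = 0.02447, g' = -1.1062 → ψ = 0.1197
  ψ = 0.1197: g = 0.00073, g' = -1.0421 → ψ = 0.1204
Converged at ψ = 0.1204.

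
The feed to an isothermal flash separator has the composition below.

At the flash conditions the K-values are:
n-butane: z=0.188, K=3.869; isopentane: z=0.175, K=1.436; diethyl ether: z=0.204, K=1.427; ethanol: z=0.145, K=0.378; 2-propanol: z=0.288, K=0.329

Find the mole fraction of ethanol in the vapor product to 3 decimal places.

y_ethanol = 0.073

Rachford–Rice: g(β) = Σ zᵢ(Kᵢ−1)/(1+β(Kᵢ−1)) = 0.
g(0) = ΣzᵢKᵢ − 1 = 0.419 and g(1) = 1 − Σzᵢ/Kᵢ = -0.572, so a root lies in (0, 1).
Iterate (Newton) starting at β = 0.5:
  β = 0.500: g = -0.0657, g' = -0.721 → β = 0.409
Converged at β = 0.409.
Compositions from xᵢ = zᵢ/(1+β(Kᵢ−1)), yᵢ = Kᵢxᵢ:
  n-butane: x = 0.087, y = 0.335
  isopentane: x = 0.149, y = 0.213
  diethyl ether: x = 0.174, y = 0.248
  ethanol: x = 0.194, y = 0.073
  2-propanol: x = 0.397, y = 0.131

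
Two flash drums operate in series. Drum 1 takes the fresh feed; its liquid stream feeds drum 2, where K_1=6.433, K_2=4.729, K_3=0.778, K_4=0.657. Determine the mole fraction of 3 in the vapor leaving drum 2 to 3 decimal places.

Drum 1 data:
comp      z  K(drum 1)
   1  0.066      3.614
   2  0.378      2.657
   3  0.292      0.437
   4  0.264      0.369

y_3 (drum 2) = 0.355

Drum 1:
Material balance + equilibrium reduce to Σ zᵢ(Kᵢ−1)/(1+ψ₁(Kᵢ−1)) = 0.
Feasibility: ΣzᵢKᵢ = 1.468, Σzᵢ/Kᵢ = 1.544 — both > 1, two phases present.
Newton–Raphson from ψ₁ = 0.5:
  ψ₁ = 0.500: g = -0.0548, g' = -0.799 → ψ₁ = 0.431
  ψ₁ = 0.431: g = 0.0004, g' = -0.812 → ψ₁ = 0.432
Converged at ψ₁ = 0.432.
Drum-1 compositions:
  1: x = 0.031, y = 0.112
  2: x = 0.220, y = 0.585
  3: x = 0.386, y = 0.169
  4: x = 0.363, y = 0.134
Drum-2 feed = drum-1 liquid: z₂ = (0.0310, 0.2203, 0.3858, 0.3629).
Drum 2:
Let ψ₂ = V/F and solve Σ zᵢ(Kᵢ−1)/(1+ψ₂(Kᵢ−1)) = 0.
Feasibility: ΣzᵢKᵢ = 1.780, Σzᵢ/Kᵢ = 1.100 — both > 1, two phases present.
Newton iteration, ψ₂⁰ = 0.5:
  ψ₂ = 0.500: g = 0.0856, g' = -0.526 → ψ₂ = 0.663
  ψ₂ = 0.663: g = 0.0118, g' = -0.395 → ψ₂ = 0.693
Converged at ψ₂ = 0.693.
  1: x = 0.007, y = 0.042
  2: x = 0.061, y = 0.291
  3: x = 0.456, y = 0.355
  4: x = 0.476, y = 0.313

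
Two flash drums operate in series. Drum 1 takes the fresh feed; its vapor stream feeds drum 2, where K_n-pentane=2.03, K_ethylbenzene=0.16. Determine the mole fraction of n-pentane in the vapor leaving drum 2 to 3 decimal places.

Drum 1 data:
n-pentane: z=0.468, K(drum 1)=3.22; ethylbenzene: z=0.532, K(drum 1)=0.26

y_n-pentane (drum 2) = 0.912

Drum 1:
Rachford–Rice: g(ψ₁) = Σ zᵢ(Kᵢ−1)/(1+ψ₁(Kᵢ−1)) = 0.
Check two-phase: ΣzᵢKᵢ = 1.645 > 1 and Σzᵢ/Kᵢ = 2.191 > 1, so g(0) = 0.645 > 0 and g(1) = -1.191 < 0.
Newton iteration, ψ₁⁰ = 0.47:
  ψ₁ = 0.470: g = -0.0952, g' = -1.237 → ψ₁ = 0.393
Converged at ψ₁ = 0.393.
Drum-1 compositions:
  n-pentane: x = 0.250, y = 0.805
  ethylbenzene: x = 0.750, y = 0.195
Drum-2 feed = drum-1 vapor: z₂ = (0.8050, 0.1950).
Drum 2:
Binary case is linear: z₁(K₁−1)(1+ψ₂(K₂−1)) + z₂(K₂−1)(1+ψ₂(K₁−1)) = 0
⇒ ψ₂ = [z₁(K₁−1)+z₂(K₂−1)] / [−(K₁−1)(K₂−1)] = 0.6654/0.8652 = 0.769
  n-pentane: x = 0.449, y = 0.912
  ethylbenzene: x = 0.551, y = 0.088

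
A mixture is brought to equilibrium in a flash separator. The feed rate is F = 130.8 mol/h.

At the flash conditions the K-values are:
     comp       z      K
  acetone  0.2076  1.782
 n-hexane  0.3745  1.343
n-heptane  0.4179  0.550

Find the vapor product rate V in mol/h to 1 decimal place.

Material balance + equilibrium reduce to Σ zᵢ(Kᵢ−1)/(1+V/F(Kᵢ−1)) = 0.
Check two-phase: ΣzᵢKᵢ = 1.1027 > 1 and Σzᵢ/Kᵢ = 1.1552 > 1, so g(0) = 0.1027 > 0 and g(1) = -0.1552 < 0.
Newton–Raphson from V/F = 0.5:
  V/F = 0.5000: g = -0.01629, g' = -0.2386 → V/F = 0.4317
  V/F = 0.4317: g = -0.00014, g' = -0.2347 → V/F = 0.4311
Converged at V/F = 0.4311.
Then V = V/F·F = 0.4311·130.8 = 56.4 mol/h and L = F − V = 74.4 mol/h.

V = 56.4 mol/h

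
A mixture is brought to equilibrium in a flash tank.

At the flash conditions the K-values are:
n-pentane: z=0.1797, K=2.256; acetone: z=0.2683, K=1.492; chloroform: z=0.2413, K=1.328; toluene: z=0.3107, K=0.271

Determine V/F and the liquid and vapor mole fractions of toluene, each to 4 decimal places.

V/F = 0.4205, x_toluene = 0.4480, y_toluene = 0.1214

Material balance + equilibrium reduce to Σ zᵢ(Kᵢ−1)/(1+V/F(Kᵢ−1)) = 0.
Check two-phase: ΣzᵢKᵢ = 1.2104 > 1 and Σzᵢ/Kᵢ = 1.5877 > 1, so g(0) = 0.2104 > 0 and g(1) = -0.5877 < 0.
Newton–Raphson from V/F = 0.3:
  V/F = 0.3000: g = 0.06111, g' = -0.4909 → V/F = 0.4245
  V/F = 0.4245: g = -0.00212, g' = -0.5313 → V/F = 0.4205
Converged at V/F = 0.4205.
Compositions from xᵢ = zᵢ/(1+V/F(Kᵢ−1)), yᵢ = Kᵢxᵢ:
  n-pentane: x = 0.1176, y = 0.2653
  acetone: x = 0.2223, y = 0.3317
  chloroform: x = 0.2121, y = 0.2816
  toluene: x = 0.4480, y = 0.1214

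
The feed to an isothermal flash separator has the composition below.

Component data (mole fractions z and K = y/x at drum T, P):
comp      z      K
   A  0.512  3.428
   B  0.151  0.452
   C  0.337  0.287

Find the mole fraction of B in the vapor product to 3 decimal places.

y_B = 0.099

Rachford–Rice: g(ψ) = Σ zᵢ(Kᵢ−1)/(1+ψ(Kᵢ−1)) = 0.
Feasibility: ΣzᵢKᵢ = 1.920, Σzᵢ/Kᵢ = 1.658 — both > 1, two phases present.
Iterate (Newton) starting at ψ = 0.5:
  ψ = 0.500: g = 0.0741, g' = -1.116 → ψ = 0.566
  ψ = 0.566: g = 0.0003, g' = -1.112 → ψ = 0.567
Converged at ψ = 0.567.
Compositions from xᵢ = zᵢ/(1+ψ(Kᵢ−1)), yᵢ = Kᵢxᵢ:
  A: x = 0.215, y = 0.739
  B: x = 0.219, y = 0.099
  C: x = 0.565, y = 0.162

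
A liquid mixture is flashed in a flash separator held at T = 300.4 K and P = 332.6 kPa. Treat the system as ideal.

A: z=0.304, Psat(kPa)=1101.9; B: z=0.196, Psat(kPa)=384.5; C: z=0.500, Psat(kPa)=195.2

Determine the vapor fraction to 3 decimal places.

ψ = 0.713

Raoult's law: Kᵢ = Pᵢˢᵃᵗ/P = Pᵢˢᵃᵗ/332.6.
  K_A = 1101.9/332.6 = 3.31299, K_B = 384.5/332.6 = 1.15604, K_C = 195.2/332.6 = 0.58689
Iterate (Newton) starting at ψ = 0.5:
  ψ = 0.500: g = 0.0941, g' = -0.489 → ψ = 0.692
  ψ = 0.692: g = 0.0086, g' = -0.412 → ψ = 0.713
Converged at ψ = 0.713.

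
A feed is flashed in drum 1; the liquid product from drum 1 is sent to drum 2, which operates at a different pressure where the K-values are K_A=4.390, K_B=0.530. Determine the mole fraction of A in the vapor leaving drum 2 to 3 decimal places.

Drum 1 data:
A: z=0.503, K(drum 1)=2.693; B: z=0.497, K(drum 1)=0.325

y_A (drum 2) = 0.535

Drum 1:
Material balance + equilibrium reduce to Σ zᵢ(Kᵢ−1)/(1+ψ₁(Kᵢ−1)) = 0.
g(0) = ΣzᵢKᵢ − 1 = 0.516 and g(1) = 1 − Σzᵢ/Kᵢ = -0.716, so a root lies in (0, 1).
Binary case is linear: z₁(K₁−1)(1+ψ₁(K₂−1)) + z₂(K₂−1)(1+ψ₁(K₁−1)) = 0
⇒ ψ₁ = [z₁(K₁−1)+z₂(K₂−1)] / [−(K₁−1)(K₂−1)] = 0.5161/1.1428 = 0.452
Drum-1 compositions:
  A: x = 0.285, y = 0.768
  B: x = 0.715, y = 0.232
Drum-2 feed = drum-1 liquid: z₂ = (0.2851, 0.7149).
Drum 2:
Iterate (Newton) starting at ψ₂ = 0.62:
  ψ₂ = 0.620: g = -0.1627, g' = -0.655 → ψ₂ = 0.372
  ψ₂ = 0.372: g = 0.0205, g' = -0.873 → ψ₂ = 0.395
  ψ₂ = 0.395: g = 0.0004, g' = -0.837 → ψ₂ = 0.396
Converged at ψ₂ = 0.396.
  A: x = 0.122, y = 0.535
  B: x = 0.878, y = 0.465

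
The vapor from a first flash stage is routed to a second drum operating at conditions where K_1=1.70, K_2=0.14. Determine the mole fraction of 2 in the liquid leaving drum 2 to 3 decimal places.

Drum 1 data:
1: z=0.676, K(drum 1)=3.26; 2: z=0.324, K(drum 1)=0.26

Drum 1:
Let ψ₁ = V/F and solve Σ zᵢ(Kᵢ−1)/(1+ψ₁(Kᵢ−1)) = 0.
Feasibility: ΣzᵢKᵢ = 2.288, Σzᵢ/Kᵢ = 1.454 — both > 1, two phases present.
Binary case is linear: z₁(K₁−1)(1+ψ₁(K₂−1)) + z₂(K₂−1)(1+ψ₁(K₁−1)) = 0
⇒ ψ₁ = [z₁(K₁−1)+z₂(K₂−1)] / [−(K₁−1)(K₂−1)] = 1.2880/1.6724 = 0.770
Drum-1 compositions:
  1: x = 0.247, y = 0.804
  2: x = 0.753, y = 0.196
Drum-2 feed = drum-1 vapor: z₂ = (0.8041, 0.1959).
Drum 2:
Rachford–Rice: g(ψ₂) = Σ zᵢ(Kᵢ−1)/(1+ψ₂(Kᵢ−1)) = 0.
Check two-phase: ΣzᵢKᵢ = 1.394 > 1 and Σzᵢ/Kᵢ = 1.872 > 1, so g(0) = 0.394 > 0 and g(1) = -0.872 < 0.
Binary case is linear: z₁(K₁−1)(1+ψ₂(K₂−1)) + z₂(K₂−1)(1+ψ₂(K₁−1)) = 0
⇒ ψ₂ = [z₁(K₁−1)+z₂(K₂−1)] / [−(K₁−1)(K₂−1)] = 0.3944/0.6020 = 0.655
  1: x = 0.551, y = 0.937
  2: x = 0.449, y = 0.063

x_2 (drum 2) = 0.449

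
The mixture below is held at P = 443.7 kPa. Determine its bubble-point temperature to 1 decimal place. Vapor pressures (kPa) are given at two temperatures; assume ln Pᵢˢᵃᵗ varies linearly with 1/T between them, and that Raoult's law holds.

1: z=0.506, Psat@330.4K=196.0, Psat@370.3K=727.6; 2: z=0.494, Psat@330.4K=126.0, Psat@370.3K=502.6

T = 359.6 K

Bubble-point temperature: ΣzᵢPᵢˢᵃᵗ(T) = P. Interpolate ln Pᵢˢᵃᵗ = aᵢ + bᵢ/T.
  T = 330.4 K: ΣzᵢPᵢˢᵃᵗ = 161.42 kPa
  T = 370.3 K: ΣzᵢPᵢˢᵃᵗ = 616.45 kPa
  T = 350.4 K: ΣzᵢPᵢˢᵃᵗ = 328.21 kPa
  T = 360.4 K: ΣzᵢPᵢˢᵃᵗ = 454.44 kPa
  T = 355.4 K: ΣzᵢPᵢˢᵃᵗ = 387.09 kPa
  T = 357.9 K: ΣzᵢPᵢˢᵃᵗ = 419.65 kPa
Interpolating between 357.9 K and 360.4 K gives T ≈ 359.6 K.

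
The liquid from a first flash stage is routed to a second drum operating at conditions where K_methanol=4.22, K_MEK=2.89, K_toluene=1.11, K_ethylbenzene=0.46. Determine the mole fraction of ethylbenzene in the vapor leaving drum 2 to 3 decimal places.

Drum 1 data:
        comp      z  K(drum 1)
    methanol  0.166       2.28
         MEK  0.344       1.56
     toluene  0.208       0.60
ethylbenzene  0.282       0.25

Drum 1:
Newton–Raphson from ψ₁ = 0.5:
  ψ₁ = 0.500: g = -0.1623, g' = -0.625 → ψ₁ = 0.240
  ψ₁ = 0.240: g = -0.0177, g' = -0.520 → ψ₁ = 0.206
Converged at ψ₁ = 0.206.
Drum-1 compositions:
  methanol: x = 0.131, y = 0.299
  MEK: x = 0.308, y = 0.481
  toluene: x = 0.227, y = 0.136
  ethylbenzene: x = 0.334, y = 0.083
Drum-2 feed = drum-1 liquid: z₂ = (0.1314, 0.3084, 0.2267, 0.3336).
Drum 2:
Material balance + equilibrium reduce to Σ zᵢ(Kᵢ−1)/(1+ψ₂(Kᵢ−1)) = 0.
g(0) = ΣzᵢKᵢ − 1 = 0.851 and g(1) = 1 − Σzᵢ/Kᵢ = -0.067, so a root lies in (0, 1).
Iterate (Newton) starting at ψ₂ = 0.39:
  ψ₂ = 0.390: g = 0.3188, g' = -0.791 → ψ₂ = 0.793
  ψ₂ = 0.793: g = 0.0603, g' = -0.584 → ψ₂ = 0.896
  ψ₂ = 0.896: g = -0.0010, g' = -0.609 → ψ₂ = 0.894
Converged at ψ₂ = 0.894.
  methanol: x = 0.034, y = 0.143
  MEK: x = 0.115, y = 0.331
  toluene: x = 0.206, y = 0.229
  ethylbenzene: x = 0.645, y = 0.297

y_ethylbenzene (drum 2) = 0.297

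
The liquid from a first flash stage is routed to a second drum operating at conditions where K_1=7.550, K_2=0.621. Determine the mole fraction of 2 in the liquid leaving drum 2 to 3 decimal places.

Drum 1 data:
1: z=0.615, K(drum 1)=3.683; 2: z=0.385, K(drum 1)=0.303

x_2 (drum 2) = 0.945

Drum 1:
Material balance + equilibrium reduce to Σ zᵢ(Kᵢ−1)/(1+ψ₁(Kᵢ−1)) = 0.
g(0) = ΣzᵢKᵢ − 1 = 1.382 and g(1) = 1 − Σzᵢ/Kᵢ = -0.438, so a root lies in (0, 1).
Binary case is linear: z₁(K₁−1)(1+ψ₁(K₂−1)) + z₂(K₂−1)(1+ψ₁(K₁−1)) = 0
⇒ ψ₁ = [z₁(K₁−1)+z₂(K₂−1)] / [−(K₁−1)(K₂−1)] = 1.3817/1.8701 = 0.739
Drum-1 compositions:
  1: x = 0.206, y = 0.759
  2: x = 0.794, y = 0.241
Drum-2 feed = drum-1 liquid: z₂ = (0.2062, 0.7938).
Drum 2:
Newton iteration, ψ₂⁰ = 0.5:
  ψ₂ = 0.500: g = -0.0552, g' = -0.658 → ψ₂ = 0.416
  ψ₂ = 0.416: g = 0.0055, g' = -0.798 → ψ₂ = 0.423
Converged at ψ₂ = 0.423.
  1: x = 0.055, y = 0.413
  2: x = 0.945, y = 0.587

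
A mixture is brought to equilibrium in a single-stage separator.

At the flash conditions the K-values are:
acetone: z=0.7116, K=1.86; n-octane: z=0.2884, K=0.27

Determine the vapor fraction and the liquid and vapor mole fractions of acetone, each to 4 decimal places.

Newton–Raphson from ψ = 0.5:
  ψ = 0.5000: g = 0.09641, g' = -0.6385 → ψ = 0.6510
  ψ = 0.6510: g = -0.00885, g' = -0.7744 → ψ = 0.6396
  ψ = 0.6396: g = -0.00008, g' = -0.7598 → ψ = 0.6394
Converged at ψ = 0.6394.
Compositions from xᵢ = zᵢ/(1+ψ(Kᵢ−1)), yᵢ = Kᵢxᵢ:
  acetone: x = 0.4591, y = 0.8540
  n-octane: x = 0.5409, y = 0.1460

ψ = 0.6394, x_acetone = 0.4591, y_acetone = 0.8540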